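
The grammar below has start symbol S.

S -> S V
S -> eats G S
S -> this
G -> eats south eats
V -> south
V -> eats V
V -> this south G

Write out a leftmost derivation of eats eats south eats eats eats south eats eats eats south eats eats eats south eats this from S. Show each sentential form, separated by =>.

S => eats G S   [S -> eats G S]
eats G S => eats eats south eats S   [G -> eats south eats]
eats eats south eats S => eats eats south eats eats G S   [S -> eats G S]
eats eats south eats eats G S => eats eats south eats eats eats south eats S   [G -> eats south eats]
eats eats south eats eats eats south eats S => eats eats south eats eats eats south eats eats G S   [S -> eats G S]
eats eats south eats eats eats south eats eats G S => eats eats south eats eats eats south eats eats eats south eats S   [G -> eats south eats]
eats eats south eats eats eats south eats eats eats south eats S => eats eats south eats eats eats south eats eats eats south eats eats G S   [S -> eats G S]
eats eats south eats eats eats south eats eats eats south eats eats G S => eats eats south eats eats eats south eats eats eats south eats eats eats south eats S   [G -> eats south eats]
eats eats south eats eats eats south eats eats eats south eats eats eats south eats S => eats eats south eats eats eats south eats eats eats south eats eats eats south eats this   [S -> this]

S => eats G S => eats eats south eats S => eats eats south eats eats G S => eats eats south eats eats eats south eats S => eats eats south eats eats eats south eats eats G S => eats eats south eats eats eats south eats eats eats south eats S => eats eats south eats eats eats south eats eats eats south eats eats G S => eats eats south eats eats eats south eats eats eats south eats eats eats south eats S => eats eats south eats eats eats south eats eats eats south eats eats eats south eats this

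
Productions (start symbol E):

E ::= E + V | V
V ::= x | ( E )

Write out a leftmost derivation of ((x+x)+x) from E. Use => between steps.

E => V => (E) => (E+V) => (V+V) => ((E)+V) => ((E+V)+V) => ((V+V)+V) => ((x+V)+V) => ((x+x)+V) => ((x+x)+x)

E => V   [E ::= V]
V => (E)   [V ::= ( E )]
(E) => (E+V)   [E ::= E + V]
(E+V) => (V+V)   [E ::= V]
(V+V) => ((E)+V)   [V ::= ( E )]
((E)+V) => ((E+V)+V)   [E ::= E + V]
((E+V)+V) => ((V+V)+V)   [E ::= V]
((V+V)+V) => ((x+V)+V)   [V ::= x]
((x+V)+V) => ((x+x)+V)   [V ::= x]
((x+x)+V) => ((x+x)+x)   [V ::= x]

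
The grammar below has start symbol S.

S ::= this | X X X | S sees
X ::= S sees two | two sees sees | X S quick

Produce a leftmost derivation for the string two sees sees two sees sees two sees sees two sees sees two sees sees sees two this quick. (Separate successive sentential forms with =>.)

S => X X X   [S ::= X X X]
X X X => two sees sees X X   [X ::= two sees sees]
two sees sees X X => two sees sees two sees sees X   [X ::= two sees sees]
two sees sees two sees sees X => two sees sees two sees sees X S quick   [X ::= X S quick]
two sees sees two sees sees X S quick => two sees sees two sees sees S sees two S quick   [X ::= S sees two]
two sees sees two sees sees S sees two S quick => two sees sees two sees sees X X X sees two S quick   [S ::= X X X]
two sees sees two sees sees X X X sees two S quick => two sees sees two sees sees two sees sees X X sees two S quick   [X ::= two sees sees]
two sees sees two sees sees two sees sees X X sees two S quick => two sees sees two sees sees two sees sees two sees sees X sees two S quick   [X ::= two sees sees]
two sees sees two sees sees two sees sees two sees sees X sees two S quick => two sees sees two sees sees two sees sees two sees sees two sees sees sees two S quick   [X ::= two sees sees]
two sees sees two sees sees two sees sees two sees sees two sees sees sees two S quick => two sees sees two sees sees two sees sees two sees sees two sees sees sees two this quick   [S ::= this]

S => X X X => two sees sees X X => two sees sees two sees sees X => two sees sees two sees sees X S quick => two sees sees two sees sees S sees two S quick => two sees sees two sees sees X X X sees two S quick => two sees sees two sees sees two sees sees X X sees two S quick => two sees sees two sees sees two sees sees two sees sees X sees two S quick => two sees sees two sees sees two sees sees two sees sees two sees sees sees two S quick => two sees sees two sees sees two sees sees two sees sees two sees sees sees two this quick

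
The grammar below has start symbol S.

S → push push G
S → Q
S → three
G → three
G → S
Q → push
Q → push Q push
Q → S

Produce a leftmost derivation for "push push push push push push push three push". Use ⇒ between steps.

S ⇒ Q ⇒ push Q push ⇒ push S push ⇒ push push push G push ⇒ push push push S push ⇒ push push push push push G push ⇒ push push push push push S push ⇒ push push push push push push push G push ⇒ push push push push push push push three push

S ⇒ Q   [S → Q]
Q ⇒ push Q push   [Q → push Q push]
push Q push ⇒ push S push   [Q → S]
push S push ⇒ push push push G push   [S → push push G]
push push push G push ⇒ push push push S push   [G → S]
push push push S push ⇒ push push push push push G push   [S → push push G]
push push push push push G push ⇒ push push push push push S push   [G → S]
push push push push push S push ⇒ push push push push push push push G push   [S → push push G]
push push push push push push push G push ⇒ push push push push push push push three push   [G → three]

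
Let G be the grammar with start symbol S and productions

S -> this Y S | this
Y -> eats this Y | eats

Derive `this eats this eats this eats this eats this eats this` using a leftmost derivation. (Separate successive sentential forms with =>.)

S => this Y S   [S -> this Y S]
this Y S => this eats this Y S   [Y -> eats this Y]
this eats this Y S => this eats this eats this Y S   [Y -> eats this Y]
this eats this eats this Y S => this eats this eats this eats S   [Y -> eats]
this eats this eats this eats S => this eats this eats this eats this Y S   [S -> this Y S]
this eats this eats this eats this Y S => this eats this eats this eats this eats this Y S   [Y -> eats this Y]
this eats this eats this eats this eats this Y S => this eats this eats this eats this eats this eats S   [Y -> eats]
this eats this eats this eats this eats this eats S => this eats this eats this eats this eats this eats this   [S -> this]

S => this Y S => this eats this Y S => this eats this eats this Y S => this eats this eats this eats S => this eats this eats this eats this Y S => this eats this eats this eats this eats this Y S => this eats this eats this eats this eats this eats S => this eats this eats this eats this eats this eats this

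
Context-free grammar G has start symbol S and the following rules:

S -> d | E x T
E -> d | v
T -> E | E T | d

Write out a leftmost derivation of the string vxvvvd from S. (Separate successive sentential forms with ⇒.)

S⇒ExT⇒vxT⇒vxET⇒vxvT⇒vxvET⇒vxvvT⇒vxvvET⇒vxvvvT⇒vxvvvd

S ⇒ ExT   [S -> E x T]
ExT ⇒ vxT   [E -> v]
vxT ⇒ vxET   [T -> E T]
vxET ⇒ vxvT   [E -> v]
vxvT ⇒ vxvET   [T -> E T]
vxvET ⇒ vxvvT   [E -> v]
vxvvT ⇒ vxvvET   [T -> E T]
vxvvET ⇒ vxvvvT   [E -> v]
vxvvvT ⇒ vxvvvd   [T -> d]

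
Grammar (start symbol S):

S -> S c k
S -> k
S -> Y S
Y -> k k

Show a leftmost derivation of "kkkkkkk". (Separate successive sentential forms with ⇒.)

S ⇒ YS   [S -> Y S]
YS ⇒ kkS   [Y -> k k]
kkS ⇒ kkYS   [S -> Y S]
kkYS ⇒ kkkkS   [Y -> k k]
kkkkS ⇒ kkkkYS   [S -> Y S]
kkkkYS ⇒ kkkkkkS   [Y -> k k]
kkkkkkS ⇒ kkkkkkk   [S -> k]

S ⇒ YS ⇒ kkS ⇒ kkYS ⇒ kkkkS ⇒ kkkkYS ⇒ kkkkkkS ⇒ kkkkkkk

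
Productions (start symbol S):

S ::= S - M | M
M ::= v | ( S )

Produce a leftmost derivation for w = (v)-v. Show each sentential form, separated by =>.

S => S-M => M-M => (S)-M => (M)-M => (v)-M => (v)-v

S => S-M   [S ::= S - M]
S-M => M-M   [S ::= M]
M-M => (S)-M   [M ::= ( S )]
(S)-M => (M)-M   [S ::= M]
(M)-M => (v)-M   [M ::= v]
(v)-M => (v)-v   [M ::= v]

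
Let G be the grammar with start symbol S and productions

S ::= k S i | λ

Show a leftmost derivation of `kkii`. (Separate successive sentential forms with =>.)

S => kSi => kkSii => kkii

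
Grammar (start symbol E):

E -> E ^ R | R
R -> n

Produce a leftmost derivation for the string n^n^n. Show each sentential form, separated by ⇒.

E⇒E^R⇒E^R^R⇒R^R^R⇒n^R^R⇒n^n^R⇒n^n^n

E ⇒ E^R   [E -> E ^ R]
E^R ⇒ E^R^R   [E -> E ^ R]
E^R^R ⇒ R^R^R   [E -> R]
R^R^R ⇒ n^R^R   [R -> n]
n^R^R ⇒ n^n^R   [R -> n]
n^n^R ⇒ n^n^n   [R -> n]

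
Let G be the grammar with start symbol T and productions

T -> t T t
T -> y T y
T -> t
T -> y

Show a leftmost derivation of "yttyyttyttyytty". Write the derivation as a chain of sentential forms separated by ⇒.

T ⇒ yTy ⇒ ytTty ⇒ yttTtty ⇒ yttyTytty ⇒ yttyyTyytty ⇒ yttyytTtyytty ⇒ yttyyttTttyytty ⇒ yttyyttyttyytty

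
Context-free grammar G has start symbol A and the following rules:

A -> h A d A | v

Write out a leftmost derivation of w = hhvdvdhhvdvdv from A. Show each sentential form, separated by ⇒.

A ⇒ hAdA   [A -> h A d A]
hAdA ⇒ hhAdAdA   [A -> h A d A]
hhAdAdA ⇒ hhvdAdA   [A -> v]
hhvdAdA ⇒ hhvdvdA   [A -> v]
hhvdvdA ⇒ hhvdvdhAdA   [A -> h A d A]
hhvdvdhAdA ⇒ hhvdvdhhAdAdA   [A -> h A d A]
hhvdvdhhAdAdA ⇒ hhvdvdhhvdAdA   [A -> v]
hhvdvdhhvdAdA ⇒ hhvdvdhhvdvdA   [A -> v]
hhvdvdhhvdvdA ⇒ hhvdvdhhvdvdv   [A -> v]

A ⇒ hAdA ⇒ hhAdAdA ⇒ hhvdAdA ⇒ hhvdvdA ⇒ hhvdvdhAdA ⇒ hhvdvdhhAdAdA ⇒ hhvdvdhhvdAdA ⇒ hhvdvdhhvdvdA ⇒ hhvdvdhhvdvdv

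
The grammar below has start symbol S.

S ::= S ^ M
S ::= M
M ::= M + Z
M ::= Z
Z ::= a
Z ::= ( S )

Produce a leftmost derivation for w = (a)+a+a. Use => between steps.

S => M   [S ::= M]
M => M+Z   [M ::= M + Z]
M+Z => M+Z+Z   [M ::= M + Z]
M+Z+Z => Z+Z+Z   [M ::= Z]
Z+Z+Z => (S)+Z+Z   [Z ::= ( S )]
(S)+Z+Z => (M)+Z+Z   [S ::= M]
(M)+Z+Z => (Z)+Z+Z   [M ::= Z]
(Z)+Z+Z => (a)+Z+Z   [Z ::= a]
(a)+Z+Z => (a)+a+Z   [Z ::= a]
(a)+a+Z => (a)+a+a   [Z ::= a]

S=>M=>M+Z=>M+Z+Z=>Z+Z+Z=>(S)+Z+Z=>(M)+Z+Z=>(Z)+Z+Z=>(a)+Z+Z=>(a)+a+Z=>(a)+a+a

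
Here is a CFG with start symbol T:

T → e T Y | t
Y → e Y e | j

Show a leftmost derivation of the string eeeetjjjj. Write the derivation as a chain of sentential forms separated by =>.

T => eTY => eeTYY => eeeTYYY => eeeeTYYYY => eeeetYYYY => eeeetjYYY => eeeetjjYY => eeeetjjjY => eeeetjjjj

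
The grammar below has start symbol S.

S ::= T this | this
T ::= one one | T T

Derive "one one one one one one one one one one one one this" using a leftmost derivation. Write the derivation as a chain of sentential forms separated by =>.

S => T this => T T this => T T T this => T T T T this => T T T T T this => T T T T T T this => one one T T T T T this => one one one one T T T T this => one one one one one one T T T this => one one one one one one one one T T this => one one one one one one one one one one T this => one one one one one one one one one one one one this

S => T this   [S ::= T this]
T this => T T this   [T ::= T T]
T T this => T T T this   [T ::= T T]
T T T this => T T T T this   [T ::= T T]
T T T T this => T T T T T this   [T ::= T T]
T T T T T this => T T T T T T this   [T ::= T T]
T T T T T T this => one one T T T T T this   [T ::= one one]
one one T T T T T this => one one one one T T T T this   [T ::= one one]
one one one one T T T T this => one one one one one one T T T this   [T ::= one one]
one one one one one one T T T this => one one one one one one one one T T this   [T ::= one one]
one one one one one one one one T T this => one one one one one one one one one one T this   [T ::= one one]
one one one one one one one one one one T this => one one one one one one one one one one one one this   [T ::= one one]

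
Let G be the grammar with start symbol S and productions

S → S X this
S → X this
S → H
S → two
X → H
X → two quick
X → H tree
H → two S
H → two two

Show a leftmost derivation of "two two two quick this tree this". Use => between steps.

S => X this   [S → X this]
X this => H tree this   [X → H tree]
H tree this => two S tree this   [H → two S]
two S tree this => two S X this tree this   [S → S X this]
two S X this tree this => two two X this tree this   [S → two]
two two X this tree this => two two two quick this tree this   [X → two quick]

S => X this => H tree this => two S tree this => two S X this tree this => two two X this tree this => two two two quick this tree this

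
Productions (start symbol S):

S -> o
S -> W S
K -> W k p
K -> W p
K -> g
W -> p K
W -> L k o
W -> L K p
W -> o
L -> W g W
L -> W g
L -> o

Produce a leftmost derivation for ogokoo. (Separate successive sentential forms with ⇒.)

S ⇒ WS   [S -> W S]
WS ⇒ LkoS   [W -> L k o]
LkoS ⇒ WgWkoS   [L -> W g W]
WgWkoS ⇒ ogWkoS   [W -> o]
ogWkoS ⇒ ogokoS   [W -> o]
ogokoS ⇒ ogokoo   [S -> o]

S ⇒ WS ⇒ LkoS ⇒ WgWkoS ⇒ ogWkoS ⇒ ogokoS ⇒ ogokoo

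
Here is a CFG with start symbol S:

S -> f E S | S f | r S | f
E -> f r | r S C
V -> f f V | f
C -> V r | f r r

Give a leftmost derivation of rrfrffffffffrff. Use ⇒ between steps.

S ⇒ rS   [S -> r S]
rS ⇒ rSf   [S -> S f]
rSf ⇒ rrSf   [S -> r S]
rrSf ⇒ rrfESf   [S -> f E S]
rrfESf ⇒ rrfrSCSf   [E -> r S C]
rrfrSCSf ⇒ rrfrfCSf   [S -> f]
rrfrfCSf ⇒ rrfrfVrSf   [C -> V r]
rrfrfVrSf ⇒ rrfrfffVrSf   [V -> f f V]
rrfrfffVrSf ⇒ rrfrfffffVrSf   [V -> f f V]
rrfrfffffVrSf ⇒ rrfrfffffffVrSf   [V -> f f V]
rrfrfffffffVrSf ⇒ rrfrffffffffrSf   [V -> f]
rrfrffffffffrSf ⇒ rrfrffffffffrff   [S -> f]

S⇒rS⇒rSf⇒rrSf⇒rrfESf⇒rrfrSCSf⇒rrfrfCSf⇒rrfrfVrSf⇒rrfrfffVrSf⇒rrfrfffffVrSf⇒rrfrfffffffVrSf⇒rrfrffffffffrSf⇒rrfrffffffffrff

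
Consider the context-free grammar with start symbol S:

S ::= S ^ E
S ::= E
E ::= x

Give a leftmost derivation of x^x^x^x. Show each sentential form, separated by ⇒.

S ⇒ S^E   [S ::= S ^ E]
S^E ⇒ S^E^E   [S ::= S ^ E]
S^E^E ⇒ S^E^E^E   [S ::= S ^ E]
S^E^E^E ⇒ E^E^E^E   [S ::= E]
E^E^E^E ⇒ x^E^E^E   [E ::= x]
x^E^E^E ⇒ x^x^E^E   [E ::= x]
x^x^E^E ⇒ x^x^x^E   [E ::= x]
x^x^x^E ⇒ x^x^x^x   [E ::= x]

S ⇒ S^E ⇒ S^E^E ⇒ S^E^E^E ⇒ E^E^E^E ⇒ x^E^E^E ⇒ x^x^E^E ⇒ x^x^x^E ⇒ x^x^x^x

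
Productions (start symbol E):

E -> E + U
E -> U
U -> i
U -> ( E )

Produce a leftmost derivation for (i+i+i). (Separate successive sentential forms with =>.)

E => U => (E) => (E+U) => (E+U+U) => (U+U+U) => (i+U+U) => (i+i+U) => (i+i+i)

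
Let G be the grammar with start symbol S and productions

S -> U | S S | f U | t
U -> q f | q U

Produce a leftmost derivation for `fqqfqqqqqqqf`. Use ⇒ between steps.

S ⇒ SS ⇒ fUS ⇒ fqUS ⇒ fqqfS ⇒ fqqfU ⇒ fqqfqU ⇒ fqqfqqU ⇒ fqqfqqqU ⇒ fqqfqqqqU ⇒ fqqfqqqqqU ⇒ fqqfqqqqqqU ⇒ fqqfqqqqqqqf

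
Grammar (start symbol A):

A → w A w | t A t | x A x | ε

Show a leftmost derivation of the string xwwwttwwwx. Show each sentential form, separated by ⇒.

A ⇒ xAx   [A → x A x]
xAx ⇒ xwAwx   [A → w A w]
xwAwx ⇒ xwwAwwx   [A → w A w]
xwwAwwx ⇒ xwwwAwwwx   [A → w A w]
xwwwAwwwx ⇒ xwwwtAtwwwx   [A → t A t]
xwwwtAtwwwx ⇒ xwwwttwwwx   [A → ε]

A⇒xAx⇒xwAwx⇒xwwAwwx⇒xwwwAwwwx⇒xwwwtAtwwwx⇒xwwwttwwwx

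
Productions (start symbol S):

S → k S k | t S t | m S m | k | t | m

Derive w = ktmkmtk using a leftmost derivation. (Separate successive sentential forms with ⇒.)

S ⇒ kSk   [S → k S k]
kSk ⇒ ktStk   [S → t S t]
ktStk ⇒ ktmSmtk   [S → m S m]
ktmSmtk ⇒ ktmkmtk   [S → k]

S⇒kSk⇒ktStk⇒ktmSmtk⇒ktmkmtk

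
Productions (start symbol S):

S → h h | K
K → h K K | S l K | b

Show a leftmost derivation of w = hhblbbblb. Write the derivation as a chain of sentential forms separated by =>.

S => K   [S → K]
K => SlK   [K → S l K]
SlK => KlK   [S → K]
KlK => hKKlK   [K → h K K]
hKKlK => hhKKKlK   [K → h K K]
hhKKKlK => hhSlKKKlK   [K → S l K]
hhSlKKKlK => hhKlKKKlK   [S → K]
hhKlKKKlK => hhblKKKlK   [K → b]
hhblKKKlK => hhblbKKlK   [K → b]
hhblbKKlK => hhblbbKlK   [K → b]
hhblbbKlK => hhblbbblK   [K → b]
hhblbbblK => hhblbbblb   [K → b]

S => K => SlK => KlK => hKKlK => hhKKKlK => hhSlKKKlK => hhKlKKKlK => hhblKKKlK => hhblbKKlK => hhblbbKlK => hhblbbblK => hhblbbblb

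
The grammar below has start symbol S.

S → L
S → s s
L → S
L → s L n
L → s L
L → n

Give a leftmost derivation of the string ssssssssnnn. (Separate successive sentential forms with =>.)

S => L => sLn => ssLn => sssLnn => ssssLnn => sssssLnn => ssssssLnnn => ssssssSnnn => ssssssssnnn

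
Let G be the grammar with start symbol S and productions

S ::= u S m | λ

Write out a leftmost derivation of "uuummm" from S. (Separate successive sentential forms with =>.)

S => uSm => uuSmm => uuuSmmm => uuummm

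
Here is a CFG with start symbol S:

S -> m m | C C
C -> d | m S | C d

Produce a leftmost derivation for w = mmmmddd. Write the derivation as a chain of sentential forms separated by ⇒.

S ⇒ CC   [S -> C C]
CC ⇒ mSC   [C -> m S]
mSC ⇒ mmmC   [S -> m m]
mmmC ⇒ mmmmS   [C -> m S]
mmmmS ⇒ mmmmCC   [S -> C C]
mmmmCC ⇒ mmmmdC   [C -> d]
mmmmdC ⇒ mmmmdCd   [C -> C d]
mmmmdCd ⇒ mmmmddd   [C -> d]

S⇒CC⇒mSC⇒mmmC⇒mmmmS⇒mmmmCC⇒mmmmdC⇒mmmmdCd⇒mmmmddd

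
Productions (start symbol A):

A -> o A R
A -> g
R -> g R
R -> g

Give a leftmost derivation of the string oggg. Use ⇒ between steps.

A ⇒ oAR ⇒ ogR ⇒ oggR ⇒ oggg

A ⇒ oAR   [A -> o A R]
oAR ⇒ ogR   [A -> g]
ogR ⇒ oggR   [R -> g R]
oggR ⇒ oggg   [R -> g]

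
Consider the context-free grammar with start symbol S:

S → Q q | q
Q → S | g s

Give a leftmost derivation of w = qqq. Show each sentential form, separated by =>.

S => Qq => Sq => Qqq => Sqq => qqq

S => Qq   [S → Q q]
Qq => Sq   [Q → S]
Sq => Qqq   [S → Q q]
Qqq => Sqq   [Q → S]
Sqq => qqq   [S → q]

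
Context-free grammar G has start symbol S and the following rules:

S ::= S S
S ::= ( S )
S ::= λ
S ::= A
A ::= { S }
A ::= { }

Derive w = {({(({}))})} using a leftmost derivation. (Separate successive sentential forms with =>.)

S => A => {S} => {(S)} => {(A)} => {({S})} => {({(S)})} => {({((S))})} => {({((A))})} => {({(({}))})}

S => A   [S ::= A]
A => {S}   [A ::= { S }]
{S} => {(S)}   [S ::= ( S )]
{(S)} => {(A)}   [S ::= A]
{(A)} => {({S})}   [A ::= { S }]
{({S})} => {({(S)})}   [S ::= ( S )]
{({(S)})} => {({((S))})}   [S ::= ( S )]
{({((S))})} => {({((A))})}   [S ::= A]
{({((A))})} => {({(({}))})}   [A ::= { }]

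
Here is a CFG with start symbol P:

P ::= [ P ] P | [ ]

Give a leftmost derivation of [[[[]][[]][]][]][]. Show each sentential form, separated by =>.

P=>[P]P=>[[P]P]P=>[[[P]P]P]P=>[[[[]]P]P]P=>[[[[]][P]P]P]P=>[[[[]][[]]P]P]P=>[[[[]][[]][]]P]P=>[[[[]][[]][]][]]P=>[[[[]][[]][]][]][]

P => [P]P   [P ::= [ P ] P]
[P]P => [[P]P]P   [P ::= [ P ] P]
[[P]P]P => [[[P]P]P]P   [P ::= [ P ] P]
[[[P]P]P]P => [[[[]]P]P]P   [P ::= [ ]]
[[[[]]P]P]P => [[[[]][P]P]P]P   [P ::= [ P ] P]
[[[[]][P]P]P]P => [[[[]][[]]P]P]P   [P ::= [ ]]
[[[[]][[]]P]P]P => [[[[]][[]][]]P]P   [P ::= [ ]]
[[[[]][[]][]]P]P => [[[[]][[]][]][]]P   [P ::= [ ]]
[[[[]][[]][]][]]P => [[[[]][[]][]][]][]   [P ::= [ ]]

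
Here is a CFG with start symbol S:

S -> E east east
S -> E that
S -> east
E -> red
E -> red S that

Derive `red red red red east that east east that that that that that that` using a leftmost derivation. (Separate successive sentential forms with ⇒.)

S ⇒ E that   [S -> E that]
E that ⇒ red S that that   [E -> red S that]
red S that that ⇒ red E that that that   [S -> E that]
red E that that that ⇒ red red S that that that that   [E -> red S that]
red red S that that that that ⇒ red red E that that that that that   [S -> E that]
red red E that that that that that ⇒ red red red S that that that that that that   [E -> red S that]
red red red S that that that that that that ⇒ red red red E east east that that that that that that   [S -> E east east]
red red red E east east that that that that that that ⇒ red red red red S that east east that that that that that that   [E -> red S that]
red red red red S that east east that that that that that that ⇒ red red red red east that east east that that that that that that   [S -> east]

S ⇒ E that ⇒ red S that that ⇒ red E that that that ⇒ red red S that that that that ⇒ red red E that that that that that ⇒ red red red S that that that that that that ⇒ red red red E east east that that that that that that ⇒ red red red red S that east east that that that that that that ⇒ red red red red east that east east that that that that that that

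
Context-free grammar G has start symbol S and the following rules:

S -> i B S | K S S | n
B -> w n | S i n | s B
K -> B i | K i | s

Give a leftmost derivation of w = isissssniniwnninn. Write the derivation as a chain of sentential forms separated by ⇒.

S ⇒ iBS   [S -> i B S]
iBS ⇒ isBS   [B -> s B]
isBS ⇒ isSinS   [B -> S i n]
isSinS ⇒ isiBSinS   [S -> i B S]
isiBSinS ⇒ isisBSinS   [B -> s B]
isisBSinS ⇒ isissBSinS   [B -> s B]
isissBSinS ⇒ isisssBSinS   [B -> s B]
isisssBSinS ⇒ isissssBSinS   [B -> s B]
isissssBSinS ⇒ isissssSinSinS   [B -> S i n]
isissssSinSinS ⇒ isissssninSinS   [S -> n]
isissssninSinS ⇒ isissssniniBSinS   [S -> i B S]
isissssniniBSinS ⇒ isissssniniwnSinS   [B -> w n]
isissssniniwnSinS ⇒ isissssniniwnninS   [S -> n]
isissssniniwnninS ⇒ isissssniniwnninn   [S -> n]

S ⇒ iBS ⇒ isBS ⇒ isSinS ⇒ isiBSinS ⇒ isisBSinS ⇒ isissBSinS ⇒ isisssBSinS ⇒ isissssBSinS ⇒ isissssSinSinS ⇒ isissssninSinS ⇒ isissssniniBSinS ⇒ isissssniniwnSinS ⇒ isissssniniwnninS ⇒ isissssniniwnninn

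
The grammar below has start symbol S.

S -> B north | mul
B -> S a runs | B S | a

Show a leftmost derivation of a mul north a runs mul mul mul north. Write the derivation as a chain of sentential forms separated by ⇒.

S ⇒ B north ⇒ B S north ⇒ B S S north ⇒ B S S S north ⇒ S a runs S S S north ⇒ B north a runs S S S north ⇒ B S north a runs S S S north ⇒ a S north a runs S S S north ⇒ a mul north a runs S S S north ⇒ a mul north a runs mul S S north ⇒ a mul north a runs mul mul S north ⇒ a mul north a runs mul mul mul north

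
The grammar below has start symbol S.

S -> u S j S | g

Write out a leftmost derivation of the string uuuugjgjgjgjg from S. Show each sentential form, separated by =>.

S => uSjS => uuSjSjS => uuuSjSjSjS => uuuuSjSjSjSjS => uuuugjSjSjSjS => uuuugjgjSjSjS => uuuugjgjgjSjS => uuuugjgjgjgjS => uuuugjgjgjgjg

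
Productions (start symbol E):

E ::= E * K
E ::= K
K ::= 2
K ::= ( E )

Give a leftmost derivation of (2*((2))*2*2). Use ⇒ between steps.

E ⇒ K   [E ::= K]
K ⇒ (E)   [K ::= ( E )]
(E) ⇒ (E*K)   [E ::= E * K]
(E*K) ⇒ (E*K*K)   [E ::= E * K]
(E*K*K) ⇒ (E*K*K*K)   [E ::= E * K]
(E*K*K*K) ⇒ (K*K*K*K)   [E ::= K]
(K*K*K*K) ⇒ (2*K*K*K)   [K ::= 2]
(2*K*K*K) ⇒ (2*(E)*K*K)   [K ::= ( E )]
(2*(E)*K*K) ⇒ (2*(K)*K*K)   [E ::= K]
(2*(K)*K*K) ⇒ (2*((E))*K*K)   [K ::= ( E )]
(2*((E))*K*K) ⇒ (2*((K))*K*K)   [E ::= K]
(2*((K))*K*K) ⇒ (2*((2))*K*K)   [K ::= 2]
(2*((2))*K*K) ⇒ (2*((2))*2*K)   [K ::= 2]
(2*((2))*2*K) ⇒ (2*((2))*2*2)   [K ::= 2]

E ⇒ K ⇒ (E) ⇒ (E*K) ⇒ (E*K*K) ⇒ (E*K*K*K) ⇒ (K*K*K*K) ⇒ (2*K*K*K) ⇒ (2*(E)*K*K) ⇒ (2*(K)*K*K) ⇒ (2*((E))*K*K) ⇒ (2*((K))*K*K) ⇒ (2*((2))*K*K) ⇒ (2*((2))*2*K) ⇒ (2*((2))*2*2)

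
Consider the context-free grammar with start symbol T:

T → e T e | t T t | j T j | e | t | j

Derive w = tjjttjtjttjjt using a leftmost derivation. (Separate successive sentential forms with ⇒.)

T ⇒ tTt ⇒ tjTjt ⇒ tjjTjjt ⇒ tjjtTtjjt ⇒ tjjttTttjjt ⇒ tjjttjTjttjjt ⇒ tjjttjtjttjjt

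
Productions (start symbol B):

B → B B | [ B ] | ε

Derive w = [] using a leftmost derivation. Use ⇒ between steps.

B ⇒ BB ⇒ BBB ⇒ BBBB ⇒ BBBBB ⇒ [B]BBBB ⇒ []BBBB ⇒ []BBB ⇒ []BB ⇒ []B ⇒ []

B ⇒ BB   [B → B B]
BB ⇒ BBB   [B → B B]
BBB ⇒ BBBB   [B → B B]
BBBB ⇒ BBBBB   [B → B B]
BBBBB ⇒ [B]BBBB   [B → [ B ]]
[B]BBBB ⇒ []BBBB   [B → ε]
[]BBBB ⇒ []BBB   [B → ε]
[]BBB ⇒ []BB   [B → ε]
[]BB ⇒ []B   [B → ε]
[]B ⇒ []   [B → ε]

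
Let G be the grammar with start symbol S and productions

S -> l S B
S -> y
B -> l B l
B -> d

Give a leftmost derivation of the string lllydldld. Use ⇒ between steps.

S ⇒ lSB   [S -> l S B]
lSB ⇒ llSBB   [S -> l S B]
llSBB ⇒ lllSBBB   [S -> l S B]
lllSBBB ⇒ lllyBBB   [S -> y]
lllyBBB ⇒ lllydBB   [B -> d]
lllydBB ⇒ lllydlBlB   [B -> l B l]
lllydlBlB ⇒ lllydldlB   [B -> d]
lllydldlB ⇒ lllydldld   [B -> d]

S ⇒ lSB ⇒ llSBB ⇒ lllSBBB ⇒ lllyBBB ⇒ lllydBB ⇒ lllydlBlB ⇒ lllydldlB ⇒ lllydldld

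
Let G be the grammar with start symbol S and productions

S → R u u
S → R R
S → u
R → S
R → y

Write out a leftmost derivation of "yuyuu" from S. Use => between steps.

S => Ruu   [S → R u u]
Ruu => Suu   [R → S]
Suu => RRuu   [S → R R]
RRuu => yRuu   [R → y]
yRuu => ySuu   [R → S]
ySuu => yRRuu   [S → R R]
yRRuu => ySRuu   [R → S]
ySRuu => yuRuu   [S → u]
yuRuu => yuyuu   [R → y]

S => Ruu => Suu => RRuu => yRuu => ySuu => yRRuu => ySRuu => yuRuu => yuyuu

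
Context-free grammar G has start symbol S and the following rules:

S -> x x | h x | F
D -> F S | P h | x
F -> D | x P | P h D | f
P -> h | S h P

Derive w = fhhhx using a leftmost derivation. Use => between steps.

S => F   [S -> F]
F => PhD   [F -> P h D]
PhD => ShPhD   [P -> S h P]
ShPhD => FhPhD   [S -> F]
FhPhD => fhPhD   [F -> f]
fhPhD => fhhhD   [P -> h]
fhhhD => fhhhx   [D -> x]

S=>F=>PhD=>ShPhD=>FhPhD=>fhPhD=>fhhhD=>fhhhx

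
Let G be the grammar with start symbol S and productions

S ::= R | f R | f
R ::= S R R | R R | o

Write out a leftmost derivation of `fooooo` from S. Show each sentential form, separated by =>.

S=>R=>SRR=>RRR=>SRRRR=>fRRRRR=>foRRRR=>fooRRR=>foooRR=>fooooR=>fooooo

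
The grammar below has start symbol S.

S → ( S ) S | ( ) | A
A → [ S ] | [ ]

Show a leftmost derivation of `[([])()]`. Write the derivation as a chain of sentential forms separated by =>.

S=>A=>[S]=>[(S)S]=>[(A)S]=>[([])S]=>[([])()]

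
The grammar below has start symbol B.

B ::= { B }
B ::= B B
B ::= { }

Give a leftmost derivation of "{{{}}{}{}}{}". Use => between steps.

B => BB => {B}B => {BB}B => {BBB}B => {{B}BB}B => {{{}}BB}B => {{{}}{}B}B => {{{}}{}{}}B => {{{}}{}{}}{}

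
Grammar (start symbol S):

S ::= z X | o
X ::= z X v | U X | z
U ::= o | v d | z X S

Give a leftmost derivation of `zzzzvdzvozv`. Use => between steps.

S=>zX=>zzXv=>zzUXv=>zzzXSXv=>zzzzXvSXv=>zzzzUXvSXv=>zzzzvdXvSXv=>zzzzvdzvSXv=>zzzzvdzvoXv=>zzzzvdzvozv

S => zX   [S ::= z X]
zX => zzXv   [X ::= z X v]
zzXv => zzUXv   [X ::= U X]
zzUXv => zzzXSXv   [U ::= z X S]
zzzXSXv => zzzzXvSXv   [X ::= z X v]
zzzzXvSXv => zzzzUXvSXv   [X ::= U X]
zzzzUXvSXv => zzzzvdXvSXv   [U ::= v d]
zzzzvdXvSXv => zzzzvdzvSXv   [X ::= z]
zzzzvdzvSXv => zzzzvdzvoXv   [S ::= o]
zzzzvdzvoXv => zzzzvdzvozv   [X ::= z]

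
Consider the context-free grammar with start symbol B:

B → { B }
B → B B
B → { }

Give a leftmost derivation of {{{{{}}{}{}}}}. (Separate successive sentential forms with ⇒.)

B ⇒ {B}   [B → { B }]
{B} ⇒ {{B}}   [B → { B }]
{{B}} ⇒ {{{B}}}   [B → { B }]
{{{B}}} ⇒ {{{BB}}}   [B → B B]
{{{BB}}} ⇒ {{{BBB}}}   [B → B B]
{{{BBB}}} ⇒ {{{{B}BB}}}   [B → { B }]
{{{{B}BB}}} ⇒ {{{{{}}BB}}}   [B → { }]
{{{{{}}BB}}} ⇒ {{{{{}}{}B}}}   [B → { }]
{{{{{}}{}B}}} ⇒ {{{{{}}{}{}}}}   [B → { }]

B ⇒ {B} ⇒ {{B}} ⇒ {{{B}}} ⇒ {{{BB}}} ⇒ {{{BBB}}} ⇒ {{{{B}BB}}} ⇒ {{{{{}}BB}}} ⇒ {{{{{}}{}B}}} ⇒ {{{{{}}{}{}}}}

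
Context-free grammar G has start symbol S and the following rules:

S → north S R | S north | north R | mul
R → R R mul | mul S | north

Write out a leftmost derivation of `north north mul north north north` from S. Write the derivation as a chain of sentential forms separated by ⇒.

S ⇒ S north ⇒ north S R north ⇒ north north S R R north ⇒ north north mul R R north ⇒ north north mul north R north ⇒ north north mul north north north

S ⇒ S north   [S → S north]
S north ⇒ north S R north   [S → north S R]
north S R north ⇒ north north S R R north   [S → north S R]
north north S R R north ⇒ north north mul R R north   [S → mul]
north north mul R R north ⇒ north north mul north R north   [R → north]
north north mul north R north ⇒ north north mul north north north   [R → north]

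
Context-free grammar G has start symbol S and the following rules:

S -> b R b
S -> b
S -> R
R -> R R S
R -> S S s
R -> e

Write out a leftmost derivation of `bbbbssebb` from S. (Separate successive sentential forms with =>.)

S=>bRb=>bRRSb=>bSSsRSb=>bbSsRSb=>bbRsRSb=>bbSSssRSb=>bbbSssRSb=>bbbbssRSb=>bbbbsseSb=>bbbbssebb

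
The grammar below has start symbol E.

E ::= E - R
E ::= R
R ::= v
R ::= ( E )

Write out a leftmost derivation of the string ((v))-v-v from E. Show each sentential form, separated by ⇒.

E ⇒ E-R   [E ::= E - R]
E-R ⇒ E-R-R   [E ::= E - R]
E-R-R ⇒ R-R-R   [E ::= R]
R-R-R ⇒ (E)-R-R   [R ::= ( E )]
(E)-R-R ⇒ (R)-R-R   [E ::= R]
(R)-R-R ⇒ ((E))-R-R   [R ::= ( E )]
((E))-R-R ⇒ ((R))-R-R   [E ::= R]
((R))-R-R ⇒ ((v))-R-R   [R ::= v]
((v))-R-R ⇒ ((v))-v-R   [R ::= v]
((v))-v-R ⇒ ((v))-v-v   [R ::= v]

E ⇒ E-R ⇒ E-R-R ⇒ R-R-R ⇒ (E)-R-R ⇒ (R)-R-R ⇒ ((E))-R-R ⇒ ((R))-R-R ⇒ ((v))-R-R ⇒ ((v))-v-R ⇒ ((v))-v-v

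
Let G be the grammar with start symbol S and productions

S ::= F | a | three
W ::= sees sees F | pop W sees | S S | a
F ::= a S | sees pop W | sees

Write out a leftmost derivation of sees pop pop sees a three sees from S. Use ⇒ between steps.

S ⇒ F ⇒ sees pop W ⇒ sees pop pop W sees ⇒ sees pop pop S S sees ⇒ sees pop pop F S sees ⇒ sees pop pop sees S sees ⇒ sees pop pop sees F sees ⇒ sees pop pop sees a S sees ⇒ sees pop pop sees a three sees

S ⇒ F   [S ::= F]
F ⇒ sees pop W   [F ::= sees pop W]
sees pop W ⇒ sees pop pop W sees   [W ::= pop W sees]
sees pop pop W sees ⇒ sees pop pop S S sees   [W ::= S S]
sees pop pop S S sees ⇒ sees pop pop F S sees   [S ::= F]
sees pop pop F S sees ⇒ sees pop pop sees S sees   [F ::= sees]
sees pop pop sees S sees ⇒ sees pop pop sees F sees   [S ::= F]
sees pop pop sees F sees ⇒ sees pop pop sees a S sees   [F ::= a S]
sees pop pop sees a S sees ⇒ sees pop pop sees a three sees   [S ::= three]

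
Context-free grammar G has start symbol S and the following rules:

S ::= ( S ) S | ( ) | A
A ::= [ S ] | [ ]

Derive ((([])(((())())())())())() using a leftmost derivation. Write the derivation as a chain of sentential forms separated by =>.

S => (S)S => ((S)S)S => (((S)S)S)S => (((A)S)S)S => ((([])S)S)S => ((([])(S)S)S)S => ((([])((S)S)S)S)S => ((([])(((S)S)S)S)S)S => ((([])(((())S)S)S)S)S => ((([])(((())())S)S)S)S => ((([])(((())())())S)S)S => ((([])(((())())())())S)S => ((([])(((())())())())())S => ((([])(((())())())())())()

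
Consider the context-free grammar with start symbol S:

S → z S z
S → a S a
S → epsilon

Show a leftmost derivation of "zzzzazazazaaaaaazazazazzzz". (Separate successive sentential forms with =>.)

S => zSz => zzSzz => zzzSzzz => zzzzSzzzz => zzzzaSazzzz => zzzzazSzazzzz => zzzzazaSazazzzz => zzzzazazSzazazzzz => zzzzazazaSazazazzzz => zzzzazazazSzazazazzzz => zzzzazazazaSazazazazzzz => zzzzazazazaaSaazazazazzzz => zzzzazazazaaaSaaazazazazzzz => zzzzazazazaaaaaazazazazzzz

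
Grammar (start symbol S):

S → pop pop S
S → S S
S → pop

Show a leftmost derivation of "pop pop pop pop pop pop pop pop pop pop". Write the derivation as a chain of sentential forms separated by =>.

S => S S   [S → S S]
S S => pop pop S S   [S → pop pop S]
pop pop S S => pop pop S S S   [S → S S]
pop pop S S S => pop pop pop pop S S S   [S → pop pop S]
pop pop pop pop S S S => pop pop pop pop pop pop S S S   [S → pop pop S]
pop pop pop pop pop pop S S S => pop pop pop pop pop pop S S S S   [S → S S]
pop pop pop pop pop pop S S S S => pop pop pop pop pop pop pop S S S   [S → pop]
pop pop pop pop pop pop pop S S S => pop pop pop pop pop pop pop pop S S   [S → pop]
pop pop pop pop pop pop pop pop S S => pop pop pop pop pop pop pop pop pop S   [S → pop]
pop pop pop pop pop pop pop pop pop S => pop pop pop pop pop pop pop pop pop pop   [S → pop]

S => S S => pop pop S S => pop pop S S S => pop pop pop pop S S S => pop pop pop pop pop pop S S S => pop pop pop pop pop pop S S S S => pop pop pop pop pop pop pop S S S => pop pop pop pop pop pop pop pop S S => pop pop pop pop pop pop pop pop pop S => pop pop pop pop pop pop pop pop pop pop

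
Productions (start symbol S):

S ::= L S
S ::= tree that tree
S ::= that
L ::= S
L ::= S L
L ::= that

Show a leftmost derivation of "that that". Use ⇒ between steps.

S ⇒ L S ⇒ S S ⇒ that S ⇒ that that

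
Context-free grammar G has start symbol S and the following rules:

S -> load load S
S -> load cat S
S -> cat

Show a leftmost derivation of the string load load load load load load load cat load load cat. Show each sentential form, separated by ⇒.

S ⇒ load load S ⇒ load load load load S ⇒ load load load load load load S ⇒ load load load load load load load cat S ⇒ load load load load load load load cat load load S ⇒ load load load load load load load cat load load cat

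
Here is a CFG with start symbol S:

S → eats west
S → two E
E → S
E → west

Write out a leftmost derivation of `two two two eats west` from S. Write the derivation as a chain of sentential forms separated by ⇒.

S ⇒ two E ⇒ two S ⇒ two two E ⇒ two two S ⇒ two two two E ⇒ two two two S ⇒ two two two eats west

S ⇒ two E   [S → two E]
two E ⇒ two S   [E → S]
two S ⇒ two two E   [S → two E]
two two E ⇒ two two S   [E → S]
two two S ⇒ two two two E   [S → two E]
two two two E ⇒ two two two S   [E → S]
two two two S ⇒ two two two eats west   [S → eats west]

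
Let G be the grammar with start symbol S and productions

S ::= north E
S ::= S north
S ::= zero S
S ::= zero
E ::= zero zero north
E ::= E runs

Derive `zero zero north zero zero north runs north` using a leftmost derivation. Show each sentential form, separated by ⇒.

S ⇒ zero S ⇒ zero S north ⇒ zero zero S north ⇒ zero zero north E north ⇒ zero zero north E runs north ⇒ zero zero north zero zero north runs north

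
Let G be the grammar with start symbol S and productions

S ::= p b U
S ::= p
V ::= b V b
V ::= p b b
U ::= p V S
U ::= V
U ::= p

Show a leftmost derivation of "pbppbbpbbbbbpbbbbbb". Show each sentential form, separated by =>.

S => pbU   [S ::= p b U]
pbU => pbpVS   [U ::= p V S]
pbpVS => pbppbbS   [V ::= p b b]
pbppbbS => pbppbbpbU   [S ::= p b U]
pbppbbpbU => pbppbbpbV   [U ::= V]
pbppbbpbV => pbppbbpbbVb   [V ::= b V b]
pbppbbpbbVb => pbppbbpbbbVbb   [V ::= b V b]
pbppbbpbbbVbb => pbppbbpbbbbVbbb   [V ::= b V b]
pbppbbpbbbbVbbb => pbppbbpbbbbbVbbbb   [V ::= b V b]
pbppbbpbbbbbVbbbb => pbppbbpbbbbbpbbbbbb   [V ::= p b b]

S=>pbU=>pbpVS=>pbppbbS=>pbppbbpbU=>pbppbbpbV=>pbppbbpbbVb=>pbppbbpbbbVbb=>pbppbbpbbbbVbbb=>pbppbbpbbbbbVbbbb=>pbppbbpbbbbbpbbbbbb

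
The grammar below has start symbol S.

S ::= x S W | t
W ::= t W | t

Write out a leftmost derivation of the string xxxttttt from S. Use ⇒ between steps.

S ⇒ xSW ⇒ xxSWW ⇒ xxxSWWW ⇒ xxxtWWW ⇒ xxxttWW ⇒ xxxtttWW ⇒ xxxttttW ⇒ xxxttttt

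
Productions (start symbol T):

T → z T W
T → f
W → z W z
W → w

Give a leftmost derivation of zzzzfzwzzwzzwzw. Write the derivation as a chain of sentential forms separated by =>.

T => zTW => zzTWW => zzzTWWW => zzzzTWWWW => zzzzfWWWW => zzzzfzWzWWW => zzzzfzwzWWW => zzzzfzwzzWzWW => zzzzfzwzzwzWW => zzzzfzwzzwzzWzW => zzzzfzwzzwzzwzW => zzzzfzwzzwzzwzw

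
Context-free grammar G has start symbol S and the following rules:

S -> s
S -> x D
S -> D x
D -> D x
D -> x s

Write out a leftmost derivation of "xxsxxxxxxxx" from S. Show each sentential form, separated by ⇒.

S ⇒ xD   [S -> x D]
xD ⇒ xDx   [D -> D x]
xDx ⇒ xDxx   [D -> D x]
xDxx ⇒ xDxxx   [D -> D x]
xDxxx ⇒ xDxxxx   [D -> D x]
xDxxxx ⇒ xDxxxxx   [D -> D x]
xDxxxxx ⇒ xDxxxxxx   [D -> D x]
xDxxxxxx ⇒ xDxxxxxxx   [D -> D x]
xDxxxxxxx ⇒ xDxxxxxxxx   [D -> D x]
xDxxxxxxxx ⇒ xxsxxxxxxxx   [D -> x s]

S⇒xD⇒xDx⇒xDxx⇒xDxxx⇒xDxxxx⇒xDxxxxx⇒xDxxxxxx⇒xDxxxxxxx⇒xDxxxxxxxx⇒xxsxxxxxxxx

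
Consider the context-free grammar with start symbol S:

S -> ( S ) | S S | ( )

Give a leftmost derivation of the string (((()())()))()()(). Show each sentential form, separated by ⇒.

S⇒SS⇒SSS⇒SSSS⇒(S)SSS⇒((S))SSS⇒((SS))SSS⇒(((S)S))SSS⇒(((SS)S))SSS⇒(((()S)S))SSS⇒(((()())S))SSS⇒(((()())()))SSS⇒(((()())()))()SS⇒(((()())()))()()S⇒(((()())()))()()()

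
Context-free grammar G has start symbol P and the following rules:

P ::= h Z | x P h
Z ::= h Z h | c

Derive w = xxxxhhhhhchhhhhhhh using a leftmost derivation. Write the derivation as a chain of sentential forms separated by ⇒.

P⇒xPh⇒xxPhh⇒xxxPhhh⇒xxxxPhhhh⇒xxxxhZhhhh⇒xxxxhhZhhhhh⇒xxxxhhhZhhhhhh⇒xxxxhhhhZhhhhhhh⇒xxxxhhhhhZhhhhhhhh⇒xxxxhhhhhchhhhhhhh

P ⇒ xPh   [P ::= x P h]
xPh ⇒ xxPhh   [P ::= x P h]
xxPhh ⇒ xxxPhhh   [P ::= x P h]
xxxPhhh ⇒ xxxxPhhhh   [P ::= x P h]
xxxxPhhhh ⇒ xxxxhZhhhh   [P ::= h Z]
xxxxhZhhhh ⇒ xxxxhhZhhhhh   [Z ::= h Z h]
xxxxhhZhhhhh ⇒ xxxxhhhZhhhhhh   [Z ::= h Z h]
xxxxhhhZhhhhhh ⇒ xxxxhhhhZhhhhhhh   [Z ::= h Z h]
xxxxhhhhZhhhhhhh ⇒ xxxxhhhhhZhhhhhhhh   [Z ::= h Z h]
xxxxhhhhhZhhhhhhhh ⇒ xxxxhhhhhchhhhhhhh   [Z ::= c]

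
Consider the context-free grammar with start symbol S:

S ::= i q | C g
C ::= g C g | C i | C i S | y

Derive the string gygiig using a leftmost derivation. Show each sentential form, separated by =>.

S => Cg => Cig => Ciig => gCgiig => gygiig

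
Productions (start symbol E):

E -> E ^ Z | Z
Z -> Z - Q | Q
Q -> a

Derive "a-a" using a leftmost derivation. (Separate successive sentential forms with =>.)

E => Z   [E -> Z]
Z => Z-Q   [Z -> Z - Q]
Z-Q => Q-Q   [Z -> Q]
Q-Q => a-Q   [Q -> a]
a-Q => a-a   [Q -> a]

E => Z => Z-Q => Q-Q => a-Q => a-a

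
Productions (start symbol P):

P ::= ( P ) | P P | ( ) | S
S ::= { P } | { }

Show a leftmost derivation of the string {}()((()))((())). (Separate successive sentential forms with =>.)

P => PP   [P ::= P P]
PP => PPP   [P ::= P P]
PPP => PPPP   [P ::= P P]
PPPP => SPPP   [P ::= S]
SPPP => {}PPP   [S ::= { }]
{}PPP => {}()PP   [P ::= ( )]
{}()PP => {}()(P)P   [P ::= ( P )]
{}()(P)P => {}()((P))P   [P ::= ( P )]
{}()((P))P => {}()((()))P   [P ::= ( )]
{}()((()))P => {}()((()))(P)   [P ::= ( P )]
{}()((()))(P) => {}()((()))((P))   [P ::= ( P )]
{}()((()))((P)) => {}()((()))((()))   [P ::= ( )]

P => PP => PPP => PPPP => SPPP => {}PPP => {}()PP => {}()(P)P => {}()((P))P => {}()((()))P => {}()((()))(P) => {}()((()))((P)) => {}()((()))((()))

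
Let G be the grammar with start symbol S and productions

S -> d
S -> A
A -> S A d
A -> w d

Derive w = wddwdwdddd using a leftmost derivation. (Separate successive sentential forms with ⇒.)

S ⇒ A   [S -> A]
A ⇒ SAd   [A -> S A d]
SAd ⇒ AAd   [S -> A]
AAd ⇒ wdAd   [A -> w d]
wdAd ⇒ wdSAdd   [A -> S A d]
wdSAdd ⇒ wddAdd   [S -> d]
wddAdd ⇒ wddSAddd   [A -> S A d]
wddSAddd ⇒ wddAAddd   [S -> A]
wddAAddd ⇒ wddwdAddd   [A -> w d]
wddwdAddd ⇒ wddwdwdddd   [A -> w d]

S ⇒ A ⇒ SAd ⇒ AAd ⇒ wdAd ⇒ wdSAdd ⇒ wddAdd ⇒ wddSAddd ⇒ wddAAddd ⇒ wddwdAddd ⇒ wddwdwdddd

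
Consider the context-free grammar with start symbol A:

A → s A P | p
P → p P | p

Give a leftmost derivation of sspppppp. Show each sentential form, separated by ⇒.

A⇒sAP⇒ssAPP⇒sspPP⇒ssppPP⇒sspppP⇒ssppppP⇒sspppppP⇒sspppppp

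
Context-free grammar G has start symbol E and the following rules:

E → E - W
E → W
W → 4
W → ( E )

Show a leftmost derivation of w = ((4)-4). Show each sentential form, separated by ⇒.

E ⇒ W ⇒ (E) ⇒ (E-W) ⇒ (W-W) ⇒ ((E)-W) ⇒ ((W)-W) ⇒ ((4)-W) ⇒ ((4)-4)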